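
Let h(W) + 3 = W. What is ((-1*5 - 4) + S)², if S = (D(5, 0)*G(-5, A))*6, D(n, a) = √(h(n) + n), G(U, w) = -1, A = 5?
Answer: 333 + 108*√7 ≈ 618.74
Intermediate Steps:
h(W) = -3 + W
D(n, a) = √(-3 + 2*n) (D(n, a) = √((-3 + n) + n) = √(-3 + 2*n))
S = -6*√7 (S = (√(-3 + 2*5)*(-1))*6 = (√(-3 + 10)*(-1))*6 = (√7*(-1))*6 = -√7*6 = -6*√7 ≈ -15.875)
((-1*5 - 4) + S)² = ((-1*5 - 4) - 6*√7)² = ((-5 - 4) - 6*√7)² = (-9 - 6*√7)²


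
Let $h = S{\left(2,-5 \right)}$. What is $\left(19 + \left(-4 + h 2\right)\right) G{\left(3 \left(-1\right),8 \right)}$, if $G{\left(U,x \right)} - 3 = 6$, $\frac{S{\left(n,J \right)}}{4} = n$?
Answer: $279$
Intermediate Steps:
$S{\left(n,J \right)} = 4 n$
$h = 8$ ($h = 4 \cdot 2 = 8$)
$G{\left(U,x \right)} = 9$ ($G{\left(U,x \right)} = 3 + 6 = 9$)
$\left(19 + \left(-4 + h 2\right)\right) G{\left(3 \left(-1\right),8 \right)} = \left(19 + \left(-4 + 8 \cdot 2\right)\right) 9 = \left(19 + \left(-4 + 16\right)\right) 9 = \left(19 + 12\right) 9 = 31 \cdot 9 = 279$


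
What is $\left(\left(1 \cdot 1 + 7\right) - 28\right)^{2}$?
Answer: $400$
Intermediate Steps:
$\left(\left(1 \cdot 1 + 7\right) - 28\right)^{2} = \left(\left(1 + 7\right) - 28\right)^{2} = \left(8 - 28\right)^{2} = \left(-20\right)^{2} = 400$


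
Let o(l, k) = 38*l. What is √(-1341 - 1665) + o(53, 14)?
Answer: 2014 + 3*I*√334 ≈ 2014.0 + 54.827*I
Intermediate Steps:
√(-1341 - 1665) + o(53, 14) = √(-1341 - 1665) + 38*53 = √(-3006) + 2014 = 3*I*√334 + 2014 = 2014 + 3*I*√334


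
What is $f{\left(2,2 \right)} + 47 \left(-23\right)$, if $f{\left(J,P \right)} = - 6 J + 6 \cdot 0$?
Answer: $-1093$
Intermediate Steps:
$f{\left(J,P \right)} = - 6 J$ ($f{\left(J,P \right)} = - 6 J + 0 = - 6 J$)
$f{\left(2,2 \right)} + 47 \left(-23\right) = \left(-6\right) 2 + 47 \left(-23\right) = -12 - 1081 = -1093$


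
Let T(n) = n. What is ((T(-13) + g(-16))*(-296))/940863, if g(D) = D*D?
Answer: -23976/313621 ≈ -0.076449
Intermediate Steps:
g(D) = D²
((T(-13) + g(-16))*(-296))/940863 = ((-13 + (-16)²)*(-296))/940863 = ((-13 + 256)*(-296))*(1/940863) = (243*(-296))*(1/940863) = -71928*1/940863 = -23976/313621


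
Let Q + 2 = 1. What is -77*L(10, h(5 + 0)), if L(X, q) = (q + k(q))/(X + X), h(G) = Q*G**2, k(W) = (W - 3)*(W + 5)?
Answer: -8239/4 ≈ -2059.8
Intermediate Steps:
k(W) = (-3 + W)*(5 + W)
Q = -1 (Q = -2 + 1 = -1)
h(G) = -G**2
L(X, q) = (-15 + q**2 + 3*q)/(2*X) (L(X, q) = (q + (-15 + q**2 + 2*q))/(X + X) = (-15 + q**2 + 3*q)/((2*X)) = (-15 + q**2 + 3*q)*(1/(2*X)) = (-15 + q**2 + 3*q)/(2*X))
-77*L(10, h(5 + 0)) = -77*(-15 + (-(5 + 0)**2)**2 + 3*(-(5 + 0)**2))/(2*10) = -77*(-15 + (-1*5**2)**2 + 3*(-1*5**2))/(2*10) = -77*(-15 + (-1*25)**2 + 3*(-1*25))/(2*10) = -77*(-15 + (-25)**2 + 3*(-25))/(2*10) = -77*(-15 + 625 - 75)/(2*10) = -77*535/(2*10) = -77*107/4 = -8239/4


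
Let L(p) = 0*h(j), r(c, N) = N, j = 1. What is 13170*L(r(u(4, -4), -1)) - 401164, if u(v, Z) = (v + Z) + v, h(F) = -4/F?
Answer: -401164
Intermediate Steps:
u(v, Z) = Z + 2*v (u(v, Z) = (Z + v) + v = Z + 2*v)
L(p) = 0 (L(p) = 0*(-4/1) = 0*(-4*1) = 0*(-4) = 0)
13170*L(r(u(4, -4), -1)) - 401164 = 13170*0 - 401164 = 0 - 401164 = -401164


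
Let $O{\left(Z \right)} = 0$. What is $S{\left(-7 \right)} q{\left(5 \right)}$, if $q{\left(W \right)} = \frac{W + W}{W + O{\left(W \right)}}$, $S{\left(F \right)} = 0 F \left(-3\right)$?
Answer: $0$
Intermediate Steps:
$S{\left(F \right)} = 0$ ($S{\left(F \right)} = 0 \left(-3\right) = 0$)
$q{\left(W \right)} = 2$ ($q{\left(W \right)} = \frac{W + W}{W + 0} = \frac{2 W}{W} = 2$)
$S{\left(-7 \right)} q{\left(5 \right)} = 0 \cdot 2 = 0$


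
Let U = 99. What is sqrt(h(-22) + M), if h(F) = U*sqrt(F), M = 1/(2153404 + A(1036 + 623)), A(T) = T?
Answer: sqrt(2155063 + 459785356862931*I*sqrt(22))/2155063 ≈ 15.237 + 15.237*I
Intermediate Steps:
M = 1/2155063 (M = 1/(2153404 + (1036 + 623)) = 1/(2153404 + 1659) = 1/2155063 ≈ 4.6402e-7)
h(F) = 99*sqrt(F)
sqrt(h(-22) + M) = sqrt(99*sqrt(-22) + 1/2155063) = sqrt(99*(I*sqrt(22)) + 1/2155063) = sqrt(99*I*sqrt(22) + 1/2155063) = sqrt(1/2155063 + 99*I*sqrt(22))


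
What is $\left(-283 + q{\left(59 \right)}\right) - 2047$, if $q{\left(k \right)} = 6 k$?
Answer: $-1976$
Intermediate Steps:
$\left(-283 + q{\left(59 \right)}\right) - 2047 = \left(-283 + 6 \cdot 59\right) - 2047 = \left(-283 + 354\right) - 2047 = 71 - 2047 = -1976$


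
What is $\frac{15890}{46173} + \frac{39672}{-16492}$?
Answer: $- \frac{20654176}{10019541} \approx -2.0614$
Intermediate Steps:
$\frac{15890}{46173} + \frac{39672}{-16492} = 15890 \cdot \frac{1}{46173} + 39672 \left(- \frac{1}{16492}\right) = \frac{15890}{46173} - \frac{522}{217} = - \frac{20654176}{10019541}$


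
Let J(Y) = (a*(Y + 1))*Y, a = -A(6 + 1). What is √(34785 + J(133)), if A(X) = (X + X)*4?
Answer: I*√963247 ≈ 981.45*I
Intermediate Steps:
A(X) = 8*X (A(X) = (2*X)*4 = 8*X)
a = -56 (a = -8*(6 + 1) = -8*7 = -1*56 = -56)
J(Y) = Y*(-56 - 56*Y) (J(Y) = (-56*(Y + 1))*Y = (-56*(1 + Y))*Y = (-56 - 56*Y)*Y = Y*(-56 - 56*Y))
√(34785 + J(133)) = √(34785 - 56*133*(1 + 133)) = √(34785 - 56*133*134) = √(34785 - 998032) = √(-963247) = I*√963247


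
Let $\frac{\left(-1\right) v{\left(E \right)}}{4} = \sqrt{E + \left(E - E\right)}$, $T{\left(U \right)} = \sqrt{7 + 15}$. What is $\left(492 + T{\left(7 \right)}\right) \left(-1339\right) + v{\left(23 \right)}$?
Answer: $-658788 - 1339 \sqrt{22} - 4 \sqrt{23} \approx -6.6509 \cdot 10^{5}$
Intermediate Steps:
$T{\left(U \right)} = \sqrt{22}$
$v{\left(E \right)} = - 4 \sqrt{E}$ ($v{\left(E \right)} = - 4 \sqrt{E + \left(E - E\right)} = - 4 \sqrt{E + 0} = - 4 \sqrt{E}$)
$\left(492 + T{\left(7 \right)}\right) \left(-1339\right) + v{\left(23 \right)} = \left(492 + \sqrt{22}\right) \left(-1339\right) - 4 \sqrt{23} = \left(-658788 - 1339 \sqrt{22}\right) - 4 \sqrt{23} = -658788 - 1339 \sqrt{22} - 4 \sqrt{23}$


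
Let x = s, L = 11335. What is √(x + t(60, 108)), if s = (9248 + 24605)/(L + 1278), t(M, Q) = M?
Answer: √9972254029/12613 ≈ 7.9173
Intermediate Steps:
s = 33853/12613 (s = (9248 + 24605)/(11335 + 1278) = 33853/12613 ≈ 2.6840)
x = 33853/12613 ≈ 2.6840
√(x + t(60, 108)) = √(33853/12613 + 60) = √(790633/12613) = √9972254029/12613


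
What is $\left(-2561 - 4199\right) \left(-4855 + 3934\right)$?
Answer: $6225960$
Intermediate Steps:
$\left(-2561 - 4199\right) \left(-4855 + 3934\right) = \left(-6760\right) \left(-921\right) = 6225960$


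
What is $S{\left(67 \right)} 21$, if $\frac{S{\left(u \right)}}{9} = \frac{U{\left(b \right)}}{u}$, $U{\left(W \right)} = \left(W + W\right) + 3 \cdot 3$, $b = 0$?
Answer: $\frac{1701}{67} \approx 25.388$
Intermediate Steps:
$U{\left(W \right)} = 9 + 2 W$ ($U{\left(W \right)} = 2 W + 9 = 9 + 2 W$)
$S{\left(u \right)} = \frac{81}{u}$ ($S{\left(u \right)} = 9 \frac{9 + 2 \cdot 0}{u} = 9 \frac{9 + 0}{u} = 9 \frac{9}{u} = \frac{81}{u}$)
$S{\left(67 \right)} 21 = \frac{81}{67} \cdot 21 = \frac{1701}{67}$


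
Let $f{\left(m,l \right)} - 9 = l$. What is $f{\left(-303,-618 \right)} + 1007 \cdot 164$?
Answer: $164539$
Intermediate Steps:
$f{\left(m,l \right)} = 9 + l$
$f{\left(-303,-618 \right)} + 1007 \cdot 164 = \left(9 - 618\right) + 1007 \cdot 164 = -609 + 165148 = 164539$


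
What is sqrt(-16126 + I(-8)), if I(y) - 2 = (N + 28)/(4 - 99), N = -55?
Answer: I*sqrt(145516535)/95 ≈ 126.98*I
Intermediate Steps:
I(y) = 217/95 (I(y) = 2 + (-55 + 28)/(4 - 99) = 2 - 27/(-95) = 2 - 27*(-1/95) = 2 + 27/95 = 217/95)
sqrt(-16126 + I(-8)) = sqrt(-16126 + 217/95) = sqrt(-1531753/95) = I*sqrt(145516535)/95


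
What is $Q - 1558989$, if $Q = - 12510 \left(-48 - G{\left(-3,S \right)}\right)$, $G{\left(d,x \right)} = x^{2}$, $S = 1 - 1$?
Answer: $-958509$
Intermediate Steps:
$S = 0$ ($S = 1 - 1 = 0$)
$Q = 600480$ ($Q = - 12510 \left(-48 - 0^{2}\right) = - 12510 \left(-48 - 0\right) = - 12510 \left(-48 + 0\right) = \left(-12510\right) \left(-48\right) = 600480$)
$Q - 1558989 = 600480 - 1558989 = -958509$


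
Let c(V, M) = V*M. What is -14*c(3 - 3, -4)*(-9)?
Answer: 0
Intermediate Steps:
c(V, M) = M*V
-14*c(3 - 3, -4)*(-9) = -(-56)*(3 - 3)*(-9) = -(-56)*0*(-9) = -14*0*(-9) = 0*(-9) = 0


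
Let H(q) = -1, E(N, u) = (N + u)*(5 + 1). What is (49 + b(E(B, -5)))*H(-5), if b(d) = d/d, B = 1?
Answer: -50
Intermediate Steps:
E(N, u) = 6*N + 6*u (E(N, u) = (N + u)*6 = 6*N + 6*u)
b(d) = 1
(49 + b(E(B, -5)))*H(-5) = (49 + 1)*(-1) = 50*(-1) = -50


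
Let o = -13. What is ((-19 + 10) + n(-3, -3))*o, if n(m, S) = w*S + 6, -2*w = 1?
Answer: 39/2 ≈ 19.500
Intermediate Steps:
w = -½ (w = -½*1 = -½ ≈ -0.50000)
n(m, S) = 6 - S/2 (n(m, S) = -S/2 + 6 = 6 - S/2)
((-19 + 10) + n(-3, -3))*o = ((-19 + 10) + (6 - ½*(-3)))*(-13) = (-9 + (6 + 3/2))*(-13) = (-9 + 15/2)*(-13) = -3/2*(-13) = 39/2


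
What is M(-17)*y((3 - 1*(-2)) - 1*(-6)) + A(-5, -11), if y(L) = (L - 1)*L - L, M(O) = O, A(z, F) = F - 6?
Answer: -1700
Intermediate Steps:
A(z, F) = -6 + F
y(L) = -L + L*(-1 + L) (y(L) = (-1 + L)*L - L = L*(-1 + L) - L = -L + L*(-1 + L))
M(-17)*y((3 - 1*(-2)) - 1*(-6)) + A(-5, -11) = -17*((3 - 1*(-2)) - 1*(-6))*(-2 + ((3 - 1*(-2)) - 1*(-6))) + (-6 - 11) = -17*((3 + 2) + 6)*(-2 + ((3 + 2) + 6)) - 17 = -17*(5 + 6)*(-2 + (5 + 6)) - 17 = -187*(-2 + 11) - 17 = -187*9 - 17 = -17*99 - 17 = -1683 - 17 = -1700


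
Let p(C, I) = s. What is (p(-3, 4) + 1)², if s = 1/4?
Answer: 25/16 ≈ 1.5625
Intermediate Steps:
s = ¼ (s = 1*(¼) = ¼ ≈ 0.25000)
p(C, I) = ¼
(p(-3, 4) + 1)² = (¼ + 1)² = (5/4)² = 25/16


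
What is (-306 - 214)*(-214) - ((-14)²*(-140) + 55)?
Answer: 138665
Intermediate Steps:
(-306 - 214)*(-214) - ((-14)²*(-140) + 55) = -520*(-214) - (196*(-140) + 55) = 111280 - (-27440 + 55) = 111280 - 1*(-27385) = 111280 + 27385 = 138665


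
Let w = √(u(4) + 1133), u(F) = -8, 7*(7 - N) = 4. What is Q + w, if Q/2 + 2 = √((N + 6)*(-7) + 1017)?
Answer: -4 + 2*√930 + 15*√5 ≈ 90.533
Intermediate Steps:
N = 45/7 (N = 7 - ⅐*4 = 7 - 4/7 = 45/7 ≈ 6.4286)
w = 15*√5 (w = √(-8 + 1133) = √1125 = 15*√5 ≈ 33.541)
Q = -4 + 2*√930 (Q = -4 + 2*√((45/7 + 6)*(-7) + 1017) = -4 + 2*√((87/7)*(-7) + 1017) = -4 + 2*√(-87 + 1017) = -4 + 2*√930 ≈ 56.992)
Q + w = (-4 + 2*√930) + 15*√5 = -4 + 2*√930 + 15*√5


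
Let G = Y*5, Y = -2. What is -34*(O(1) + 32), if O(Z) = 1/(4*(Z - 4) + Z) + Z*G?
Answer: -8194/11 ≈ -744.91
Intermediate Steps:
G = -10 (G = -2*5 = -10)
O(Z) = 1/(-16 + 5*Z) - 10*Z (O(Z) = 1/(4*(Z - 4) + Z) + Z*(-10) = 1/(4*(-4 + Z) + Z) - 10*Z = 1/((-16 + 4*Z) + Z) - 10*Z = 1/(-16 + 5*Z) - 10*Z)
-34*(O(1) + 32) = -34*((1 - 50*1² + 160*1)/(-16 + 5*1) + 32) = -34*((1 - 50*1 + 160)/(-16 + 5) + 32) = -34*((1 - 50 + 160)/(-11) + 32) = -34*(-1/11*111 + 32) = -34*(-111/11 + 32) = -34*241/11 = -8194/11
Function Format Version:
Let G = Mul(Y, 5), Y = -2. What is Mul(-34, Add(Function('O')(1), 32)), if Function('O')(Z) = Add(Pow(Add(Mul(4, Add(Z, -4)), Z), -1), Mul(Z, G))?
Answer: Rational(-8194, 11) ≈ -744.91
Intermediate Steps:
G = -10 (G = Mul(-2, 5) = -10)
Function('O')(Z) = Add(Pow(Add(-16, Mul(5, Z)), -1), Mul(-10, Z)) (Function('O')(Z) = Add(Pow(Add(Mul(4, Add(Z, -4)), Z), -1), Mul(Z, -10)) = Add(Pow(Add(Mul(4, Add(-4, Z)), Z), -1), Mul(-10, Z)) = Add(Pow(Add(Add(-16, Mul(4, Z)), Z), -1), Mul(-10, Z)) = Add(Pow(Add(-16, Mul(5, Z)), -1), Mul(-10, Z)))
Mul(-34, Add(Function('O')(1), 32)) = Mul(-34, Add(Mul(Pow(Add(-16, Mul(5, 1)), -1), Add(1, Mul(-50, Pow(1, 2)), Mul(160, 1))), 32)) = Mul(-34, Add(Mul(Pow(Add(-16, 5), -1), Add(1, Mul(-50, 1), 160)), 32)) = Mul(-34, Add(Mul(Pow(-11, -1), Add(1, -50, 160)), 32)) = Mul(-34, Add(Mul(Rational(-1, 11), 111), 32)) = Mul(-34, Add(Rational(-111, 11), 32)) = Mul(-34, Rational(241, 11)) = Rational(-8194, 11)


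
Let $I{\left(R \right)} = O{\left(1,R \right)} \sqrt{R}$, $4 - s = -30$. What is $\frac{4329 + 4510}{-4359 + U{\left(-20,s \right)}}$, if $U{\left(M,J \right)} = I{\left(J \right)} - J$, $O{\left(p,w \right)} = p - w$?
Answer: $- \frac{38829727}{19261423} + \frac{291687 \sqrt{34}}{19261423} \approx -1.9276$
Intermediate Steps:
$s = 34$ ($s = 4 - -30 = 4 + 30 = 34$)
$I{\left(R \right)} = \sqrt{R} \left(1 - R\right)$ ($I{\left(R \right)} = \left(1 - R\right) \sqrt{R} = \sqrt{R} \left(1 - R\right)$)
$U{\left(M,J \right)} = - J + \sqrt{J} \left(1 - J\right)$ ($U{\left(M,J \right)} = \sqrt{J} \left(1 - J\right) - J = - J + \sqrt{J} \left(1 - J\right)$)
$\frac{4329 + 4510}{-4359 + U{\left(-20,s \right)}} = \frac{4329 + 4510}{-4359 + \left(\left(-1\right) 34 + \sqrt{34} \left(1 - 34\right)\right)} = \frac{8839}{-4359 + \left(-34 + \sqrt{34} \left(1 - 34\right)\right)} = \frac{8839}{-4359 + \left(-34 + \sqrt{34} \left(-33\right)\right)} = \frac{8839}{-4359 - \left(34 + 33 \sqrt{34}\right)} = \frac{8839}{-4393 - 33 \sqrt{34}}$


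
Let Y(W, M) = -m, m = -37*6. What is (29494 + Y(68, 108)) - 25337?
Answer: 4379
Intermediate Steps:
m = -222
Y(W, M) = 222 (Y(W, M) = -1*(-222) = 222)
(29494 + Y(68, 108)) - 25337 = (29494 + 222) - 25337 = 29716 - 25337 = 4379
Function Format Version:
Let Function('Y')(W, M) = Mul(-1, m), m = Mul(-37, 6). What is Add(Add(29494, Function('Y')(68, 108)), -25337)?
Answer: 4379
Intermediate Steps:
m = -222
Function('Y')(W, M) = 222 (Function('Y')(W, M) = Mul(-1, -222) = 222)
Add(Add(29494, Function('Y')(68, 108)), -25337) = Add(Add(29494, 222), -25337) = Add(29716, -25337) = 4379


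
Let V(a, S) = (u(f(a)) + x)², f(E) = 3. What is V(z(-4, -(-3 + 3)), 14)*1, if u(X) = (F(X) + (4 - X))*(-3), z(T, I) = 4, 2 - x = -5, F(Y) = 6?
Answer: 196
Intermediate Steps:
x = 7 (x = 2 - 1*(-5) = 2 + 5 = 7)
u(X) = -30 + 3*X (u(X) = (6 + (4 - X))*(-3) = (10 - X)*(-3) = -30 + 3*X)
V(a, S) = 196 (V(a, S) = ((-30 + 3*3) + 7)² = ((-30 + 9) + 7)² = (-21 + 7)² = (-14)² = 196)
V(z(-4, -(-3 + 3)), 14)*1 = 196*1 = 196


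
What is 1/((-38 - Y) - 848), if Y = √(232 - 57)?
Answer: -886/784821 + 5*√7/784821 ≈ -0.0011121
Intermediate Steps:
Y = 5*√7 (Y = √175 = 5*√7 ≈ 13.229)
1/((-38 - Y) - 848) = 1/((-38 - 5*√7) - 848) = 1/(-886 - 5*√7)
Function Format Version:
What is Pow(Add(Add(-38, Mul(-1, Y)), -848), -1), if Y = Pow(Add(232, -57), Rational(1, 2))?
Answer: Add(Rational(-886, 784821), Mul(Rational(5, 784821), Pow(7, Rational(1, 2)))) ≈ -0.0011121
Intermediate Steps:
Y = Mul(5, Pow(7, Rational(1, 2))) (Y = Pow(175, Rational(1, 2)) = Mul(5, Pow(7, Rational(1, 2))) ≈ 13.229)
Pow(Add(Add(-38, Mul(-1, Y)), -848), -1) = Pow(Add(Add(-38, Mul(-1, Mul(5, Pow(7, Rational(1, 2))))), -848), -1) = Pow(Add(Add(-38, Mul(-5, Pow(7, Rational(1, 2)))), -848), -1) = Pow(Add(-886, Mul(-5, Pow(7, Rational(1, 2)))), -1)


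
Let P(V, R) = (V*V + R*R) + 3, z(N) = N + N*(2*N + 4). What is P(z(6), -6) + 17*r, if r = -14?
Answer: 10205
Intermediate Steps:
z(N) = N + N*(4 + 2*N)
P(V, R) = 3 + R**2 + V**2 (P(V, R) = (V**2 + R**2) + 3 = (R**2 + V**2) + 3 = 3 + R**2 + V**2)
P(z(6), -6) + 17*r = (3 + (-6)**2 + (6*(5 + 2*6))**2) + 17*(-14) = (3 + 36 + (6*(5 + 12))**2) - 238 = (3 + 36 + (6*17)**2) - 238 = (3 + 36 + 102**2) - 238 = (3 + 36 + 10404) - 238 = 10443 - 238 = 10205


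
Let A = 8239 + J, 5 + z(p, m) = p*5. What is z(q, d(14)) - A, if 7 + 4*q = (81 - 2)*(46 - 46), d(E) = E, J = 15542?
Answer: -95179/4 ≈ -23795.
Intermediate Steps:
q = -7/4 (q = -7/4 + ((81 - 2)*(46 - 46))/4 = -7/4 + (79*0)/4 = -7/4 + (¼)*0 = -7/4 + 0 = -7/4 ≈ -1.7500)
z(p, m) = -5 + 5*p (z(p, m) = -5 + p*5 = -5 + 5*p)
A = 23781 (A = 8239 + 15542 = 23781)
z(q, d(14)) - A = (-5 + 5*(-7/4)) - 1*23781 = (-5 - 35/4) - 23781 = -55/4 - 23781 = -95179/4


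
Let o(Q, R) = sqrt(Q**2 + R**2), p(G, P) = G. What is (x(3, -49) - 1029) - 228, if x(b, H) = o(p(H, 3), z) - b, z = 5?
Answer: -1260 + sqrt(2426) ≈ -1210.7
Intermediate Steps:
x(b, H) = sqrt(25 + H**2) - b (x(b, H) = sqrt(H**2 + 5**2) - b = sqrt(H**2 + 25) - b = sqrt(25 + H**2) - b)
(x(3, -49) - 1029) - 228 = ((sqrt(25 + (-49)**2) - 1*3) - 1029) - 228 = ((sqrt(25 + 2401) - 3) - 1029) - 228 = ((sqrt(2426) - 3) - 1029) - 228 = ((-3 + sqrt(2426)) - 1029) - 228 = (-1032 + sqrt(2426)) - 228 = -1260 + sqrt(2426)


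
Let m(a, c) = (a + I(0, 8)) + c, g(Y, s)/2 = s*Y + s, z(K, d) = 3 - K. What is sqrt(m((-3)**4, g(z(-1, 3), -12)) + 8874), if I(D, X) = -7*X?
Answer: sqrt(8779) ≈ 93.696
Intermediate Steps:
g(Y, s) = 2*s + 2*Y*s (g(Y, s) = 2*(s*Y + s) = 2*(Y*s + s) = 2*(s + Y*s) = 2*s + 2*Y*s)
m(a, c) = -56 + a + c (m(a, c) = (a - 7*8) + c = (a - 56) + c = (-56 + a) + c = -56 + a + c)
sqrt(m((-3)**4, g(z(-1, 3), -12)) + 8874) = sqrt((-56 + (-3)**4 + 2*(-12)*(1 + (3 - 1*(-1)))) + 8874) = sqrt((-56 + 81 + 2*(-12)*(1 + (3 + 1))) + 8874) = sqrt((-56 + 81 + 2*(-12)*(1 + 4)) + 8874) = sqrt((-56 + 81 + 2*(-12)*5) + 8874) = sqrt((-56 + 81 - 120) + 8874) = sqrt(-95 + 8874) = sqrt(8779)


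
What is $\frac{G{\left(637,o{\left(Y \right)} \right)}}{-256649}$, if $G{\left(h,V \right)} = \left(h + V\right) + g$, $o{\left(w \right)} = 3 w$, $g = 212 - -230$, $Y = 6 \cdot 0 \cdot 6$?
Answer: $- \frac{1079}{256649} \approx -0.0042042$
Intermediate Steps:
$Y = 0$ ($Y = 0 \cdot 6 = 0$)
$g = 442$ ($g = 212 + 230 = 442$)
$G{\left(h,V \right)} = 442 + V + h$ ($G{\left(h,V \right)} = \left(h + V\right) + 442 = \left(V + h\right) + 442 = 442 + V + h$)
$\frac{G{\left(637,o{\left(Y \right)} \right)}}{-256649} = \frac{442 + 3 \cdot 0 + 637}{-256649} = \left(442 + 0 + 637\right) \left(- \frac{1}{256649}\right) = 1079 \left(- \frac{1}{256649}\right) = - \frac{1079}{256649}$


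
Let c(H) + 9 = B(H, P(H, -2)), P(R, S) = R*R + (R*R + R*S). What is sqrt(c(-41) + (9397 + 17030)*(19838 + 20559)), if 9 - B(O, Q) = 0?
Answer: sqrt(1067571519) ≈ 32674.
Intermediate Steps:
P(R, S) = 2*R**2 + R*S (P(R, S) = R**2 + (R**2 + R*S) = 2*R**2 + R*S)
B(O, Q) = 9 (B(O, Q) = 9 - 1*0 = 9 + 0 = 9)
c(H) = 0 (c(H) = -9 + 9 = 0)
sqrt(c(-41) + (9397 + 17030)*(19838 + 20559)) = sqrt(0 + (9397 + 17030)*(19838 + 20559)) = sqrt(0 + 26427*40397) = sqrt(0 + 1067571519) = sqrt(1067571519)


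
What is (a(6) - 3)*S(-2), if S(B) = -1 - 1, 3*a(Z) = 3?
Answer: 4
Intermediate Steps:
a(Z) = 1 (a(Z) = (1/3)*3 = 1)
S(B) = -2
(a(6) - 3)*S(-2) = (1 - 3)*(-2) = -2*(-2) = 4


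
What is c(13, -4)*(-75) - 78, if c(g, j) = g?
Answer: -1053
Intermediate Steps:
c(13, -4)*(-75) - 78 = 13*(-75) - 78 = -975 - 78 = -1053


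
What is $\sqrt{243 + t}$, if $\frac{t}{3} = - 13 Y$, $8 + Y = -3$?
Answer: $4 \sqrt{42} \approx 25.923$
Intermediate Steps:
$Y = -11$ ($Y = -8 - 3 = -11$)
$t = 429$ ($t = 3 \left(\left(-13\right) \left(-11\right)\right) = 3 \cdot 143 = 429$)
$\sqrt{243 + t} = \sqrt{243 + 429} = \sqrt{672} = 4 \sqrt{42}$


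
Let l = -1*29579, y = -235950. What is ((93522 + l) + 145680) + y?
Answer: -26327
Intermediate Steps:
l = -29579
((93522 + l) + 145680) + y = ((93522 - 29579) + 145680) - 235950 = (63943 + 145680) - 235950 = 209623 - 235950 = -26327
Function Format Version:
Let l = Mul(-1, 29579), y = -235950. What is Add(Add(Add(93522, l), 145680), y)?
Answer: -26327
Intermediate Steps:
l = -29579
Add(Add(Add(93522, l), 145680), y) = Add(Add(Add(93522, -29579), 145680), -235950) = Add(Add(63943, 145680), -235950) = Add(209623, -235950) = -26327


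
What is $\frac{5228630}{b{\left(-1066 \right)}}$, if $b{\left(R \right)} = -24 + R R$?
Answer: $\frac{2614315}{568166} \approx 4.6013$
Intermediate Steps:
$b{\left(R \right)} = -24 + R^{2}$
$\frac{5228630}{b{\left(-1066 \right)}} = \frac{5228630}{-24 + \left(-1066\right)^{2}} = \frac{5228630}{-24 + 1136356} = \frac{5228630}{1136332} = 5228630 \cdot \frac{1}{1136332} = \frac{2614315}{568166}$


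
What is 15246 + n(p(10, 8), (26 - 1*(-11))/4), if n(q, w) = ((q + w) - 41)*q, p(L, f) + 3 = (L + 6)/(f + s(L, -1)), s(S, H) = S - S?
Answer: 61115/4 ≈ 15279.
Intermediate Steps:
s(S, H) = 0
p(L, f) = -3 + (6 + L)/f (p(L, f) = -3 + (L + 6)/(f + 0) = -3 + (6 + L)/f)
n(q, w) = q*(-41 + q + w) (n(q, w) = (-41 + q + w)*q = q*(-41 + q + w))
15246 + n(p(10, 8), (26 - 1*(-11))/4) = 15246 + ((6 + 10 - 3*8)/8)*(-41 + (6 + 10 - 3*8)/8 + (26 - 1*(-11))/4) = 15246 + ((6 + 10 - 24)/8)*(-41 + (6 + 10 - 24)/8 + (26 + 11)*(¼)) = 15246 + ((⅛)*(-8))*(-41 + (⅛)*(-8) + 37*(¼)) = 15246 - (-41 - 1 + 37/4) = 15246 - 1*(-131/4) = 15246 + 131/4 = 61115/4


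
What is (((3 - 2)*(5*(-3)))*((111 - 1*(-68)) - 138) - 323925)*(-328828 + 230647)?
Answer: 31863661740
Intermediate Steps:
(((3 - 2)*(5*(-3)))*((111 - 1*(-68)) - 138) - 323925)*(-328828 + 230647) = ((1*(-15))*((111 + 68) - 138) - 323925)*(-98181) = (-15*(179 - 138) - 323925)*(-98181) = (-15*41 - 323925)*(-98181) = (-615 - 323925)*(-98181) = -324540*(-98181) = 31863661740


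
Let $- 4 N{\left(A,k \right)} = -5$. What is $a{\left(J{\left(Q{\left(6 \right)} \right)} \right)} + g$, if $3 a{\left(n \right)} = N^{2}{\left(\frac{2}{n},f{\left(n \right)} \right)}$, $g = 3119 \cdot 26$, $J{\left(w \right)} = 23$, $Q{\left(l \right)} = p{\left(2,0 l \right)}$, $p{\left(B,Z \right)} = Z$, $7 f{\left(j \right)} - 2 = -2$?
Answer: $\frac{3892537}{48} \approx 81095.0$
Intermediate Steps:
$f{\left(j \right)} = 0$ ($f{\left(j \right)} = \frac{2}{7} + \frac{1}{7} \left(-2\right) = \frac{2}{7} - \frac{2}{7} = 0$)
$N{\left(A,k \right)} = \frac{5}{4}$ ($N{\left(A,k \right)} = \left(- \frac{1}{4}\right) \left(-5\right) = \frac{5}{4}$)
$Q{\left(l \right)} = 0$ ($Q{\left(l \right)} = 0 l = 0$)
$g = 81094$
$a{\left(n \right)} = \frac{25}{48}$ ($a{\left(n \right)} = \frac{\left(\frac{5}{4}\right)^{2}}{3} = \frac{1}{3} \cdot \frac{25}{16} = \frac{25}{48}$)
$a{\left(J{\left(Q{\left(6 \right)} \right)} \right)} + g = \frac{25}{48} + 81094 = \frac{3892537}{48}$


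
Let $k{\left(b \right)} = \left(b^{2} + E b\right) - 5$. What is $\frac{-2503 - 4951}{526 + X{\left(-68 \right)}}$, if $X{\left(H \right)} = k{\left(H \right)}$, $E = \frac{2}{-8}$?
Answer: $- \frac{3727}{2581} \approx -1.444$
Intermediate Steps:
$E = - \frac{1}{4}$ ($E = 2 \left(- \frac{1}{8}\right) = - \frac{1}{4} \approx -0.25$)
$k{\left(b \right)} = -5 + b^{2} - \frac{b}{4}$ ($k{\left(b \right)} = \left(b^{2} - \frac{b}{4}\right) - 5 = -5 + b^{2} - \frac{b}{4}$)
$X{\left(H \right)} = -5 + H^{2} - \frac{H}{4}$
$\frac{-2503 - 4951}{526 + X{\left(-68 \right)}} = \frac{-2503 - 4951}{526 - \left(-12 - 4624\right)} = - \frac{7454}{526 + \left(-5 + 4624 + 17\right)} = - \frac{7454}{526 + 4636} = - \frac{7454}{5162} = \left(-7454\right) \frac{1}{5162} = - \frac{3727}{2581}$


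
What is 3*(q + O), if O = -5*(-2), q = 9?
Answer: 57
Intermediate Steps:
O = 10
3*(q + O) = 3*(9 + 10) = 3*19 = 57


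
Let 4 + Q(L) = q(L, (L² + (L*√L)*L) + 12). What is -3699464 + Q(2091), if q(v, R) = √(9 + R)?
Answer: -3699468 + √(4372302 + 4372281*√2091) ≈ -3.6852e+6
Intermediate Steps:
Q(L) = -4 + √(21 + L² + L^(5/2)) (Q(L) = -4 + √(9 + ((L² + (L*√L)*L) + 12)) = -4 + √(9 + ((L² + L^(3/2)*L) + 12)) = -4 + √(9 + ((L² + L^(5/2)) + 12)) = -4 + √(9 + (12 + L² + L^(5/2))) = -4 + √(21 + L² + L^(5/2)))
-3699464 + Q(2091) = -3699464 + (-4 + √(21 + 2091² + 2091^(5/2))) = -3699464 + (-4 + √(21 + 4372281 + 4372281*√2091)) = -3699464 + (-4 + √(4372302 + 4372281*√2091)) = -3699468 + √(4372302 + 4372281*√2091)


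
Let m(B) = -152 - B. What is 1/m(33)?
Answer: -1/185 ≈ -0.0054054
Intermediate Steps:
1/m(33) = 1/(-152 - 1*33) = 1/(-152 - 33) = 1/(-185) = -1/185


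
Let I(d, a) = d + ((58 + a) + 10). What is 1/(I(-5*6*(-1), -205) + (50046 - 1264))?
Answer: 1/48675 ≈ 2.0544e-5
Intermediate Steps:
I(d, a) = 68 + a + d (I(d, a) = d + (68 + a) = 68 + a + d)
1/(I(-5*6*(-1), -205) + (50046 - 1264)) = 1/((68 - 205 - 5*6*(-1)) + (50046 - 1264)) = 1/((68 - 205 - 30*(-1)) + 48782) = 1/((68 - 205 + 30) + 48782) = 1/(-107 + 48782) = 1/48675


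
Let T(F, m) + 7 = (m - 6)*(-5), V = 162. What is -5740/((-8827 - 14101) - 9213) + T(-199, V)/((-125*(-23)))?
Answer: -8792467/92405375 ≈ -0.095151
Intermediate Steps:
T(F, m) = 23 - 5*m (T(F, m) = -7 + (m - 6)*(-5) = -7 + (-6 + m)*(-5) = -7 + (30 - 5*m) = 23 - 5*m)
-5740/((-8827 - 14101) - 9213) + T(-199, V)/((-125*(-23))) = -5740/((-8827 - 14101) - 9213) + (23 - 5*162)/((-125*(-23))) = -5740/(-22928 - 9213) + (23 - 810)/2875 = -5740/(-32141) - 787*1/2875 = -5740*(-1/32141) - 787/2875 = 5740/32141 - 787/2875 = -8792467/92405375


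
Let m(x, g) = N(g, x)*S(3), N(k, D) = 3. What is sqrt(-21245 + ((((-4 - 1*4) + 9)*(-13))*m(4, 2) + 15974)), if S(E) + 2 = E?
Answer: 3*I*sqrt(590) ≈ 72.87*I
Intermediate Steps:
S(E) = -2 + E
m(x, g) = 3 (m(x, g) = 3*(-2 + 3) = 3*1 = 3)
sqrt(-21245 + ((((-4 - 1*4) + 9)*(-13))*m(4, 2) + 15974)) = sqrt(-21245 + ((((-4 - 1*4) + 9)*(-13))*3 + 15974)) = sqrt(-21245 + ((((-4 - 4) + 9)*(-13))*3 + 15974)) = sqrt(-21245 + (((-8 + 9)*(-13))*3 + 15974)) = sqrt(-21245 + ((1*(-13))*3 + 15974)) = sqrt(-21245 + (-13*3 + 15974)) = sqrt(-21245 + (-39 + 15974)) = sqrt(-21245 + 15935) = sqrt(-5310) = 3*I*sqrt(590)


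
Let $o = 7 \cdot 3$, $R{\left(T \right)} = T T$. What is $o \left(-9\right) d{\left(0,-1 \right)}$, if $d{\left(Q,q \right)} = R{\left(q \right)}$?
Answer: $-189$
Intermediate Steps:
$R{\left(T \right)} = T^{2}$
$d{\left(Q,q \right)} = q^{2}$
$o = 21$
$o \left(-9\right) d{\left(0,-1 \right)} = 21 \left(-9\right) \left(-1\right)^{2} = \left(-189\right) 1 = -189$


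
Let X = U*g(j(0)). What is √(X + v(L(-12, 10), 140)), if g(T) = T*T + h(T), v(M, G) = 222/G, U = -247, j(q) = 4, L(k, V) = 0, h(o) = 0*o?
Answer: I*√19357030/70 ≈ 62.852*I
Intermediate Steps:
h(o) = 0
g(T) = T² (g(T) = T*T + 0 = T² + 0 = T²)
X = -3952 (X = -247*4² = -247*16 = -3952)
√(X + v(L(-12, 10), 140)) = √(-3952 + 222/140) = √(-3952 + 222*(1/140)) = √(-3952 + 111/70) = √(-276529/70) = I*√19357030/70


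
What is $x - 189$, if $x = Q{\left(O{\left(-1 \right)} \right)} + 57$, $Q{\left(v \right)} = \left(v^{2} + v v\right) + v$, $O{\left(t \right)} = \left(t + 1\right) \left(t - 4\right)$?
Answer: $-132$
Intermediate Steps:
$O{\left(t \right)} = \left(1 + t\right) \left(-4 + t\right)$
$Q{\left(v \right)} = v + 2 v^{2}$ ($Q{\left(v \right)} = \left(v^{2} + v^{2}\right) + v = 2 v^{2} + v = v + 2 v^{2}$)
$x = 57$ ($x = \left(-4 + \left(-1\right)^{2} - -3\right) \left(1 + 2 \left(-4 + \left(-1\right)^{2} - -3\right)\right) + 57 = \left(-4 + 1 + 3\right) \left(1 + 2 \left(-4 + 1 + 3\right)\right) + 57 = 0 \left(1 + 2 \cdot 0\right) + 57 = 0 \left(1 + 0\right) + 57 = 0 \cdot 1 + 57 = 0 + 57 = 57$)
$x - 189 = 57 - 189 = -132$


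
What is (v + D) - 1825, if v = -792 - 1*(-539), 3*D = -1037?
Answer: -7271/3 ≈ -2423.7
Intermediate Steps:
D = -1037/3 (D = (⅓)*(-1037) = -1037/3 ≈ -345.67)
v = -253 (v = -792 + 539 = -253)
(v + D) - 1825 = (-253 - 1037/3) - 1825 = -1796/3 - 1825 = -7271/3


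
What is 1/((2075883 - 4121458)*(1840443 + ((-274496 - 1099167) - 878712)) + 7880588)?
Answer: 1/842645681488 ≈ 1.1867e-12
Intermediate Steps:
1/((2075883 - 4121458)*(1840443 + ((-274496 - 1099167) - 878712)) + 7880588) = 1/(-2045575*(1840443 + (-1373663 - 878712)) + 7880588) = 1/(-2045575*(1840443 - 2252375) + 7880588) = 1/(-2045575*(-411932) + 7880588) = 1/(842637800900 + 7880588) = 1/842645681488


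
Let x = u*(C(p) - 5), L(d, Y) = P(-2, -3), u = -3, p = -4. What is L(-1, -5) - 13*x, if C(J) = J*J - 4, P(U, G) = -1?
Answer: 272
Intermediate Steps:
C(J) = -4 + J**2 (C(J) = J**2 - 4 = -4 + J**2)
L(d, Y) = -1
x = -21 (x = -3*((-4 + (-4)**2) - 5) = -3*((-4 + 16) - 5) = -3*(12 - 5) = -3*7 = -21)
L(-1, -5) - 13*x = -1 - 13*(-21) = -1 + 273 = 272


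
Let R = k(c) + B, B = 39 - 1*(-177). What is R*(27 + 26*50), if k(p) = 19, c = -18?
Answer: 311845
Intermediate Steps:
B = 216 (B = 39 + 177 = 216)
R = 235 (R = 19 + 216 = 235)
R*(27 + 26*50) = 235*(27 + 26*50) = 235*(27 + 1300) = 235*1327 = 311845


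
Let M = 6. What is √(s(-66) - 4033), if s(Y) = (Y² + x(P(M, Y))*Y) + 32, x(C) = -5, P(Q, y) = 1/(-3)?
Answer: √685 ≈ 26.173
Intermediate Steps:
P(Q, y) = -⅓
s(Y) = 32 + Y² - 5*Y (s(Y) = (Y² - 5*Y) + 32 = 32 + Y² - 5*Y)
√(s(-66) - 4033) = √((32 + (-66)² - 5*(-66)) - 4033) = √((32 + 4356 + 330) - 4033) = √(4718 - 4033) = √685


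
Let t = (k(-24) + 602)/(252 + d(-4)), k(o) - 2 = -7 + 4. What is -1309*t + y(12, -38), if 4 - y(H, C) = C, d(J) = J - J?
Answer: -110875/36 ≈ -3079.9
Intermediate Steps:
d(J) = 0
y(H, C) = 4 - C
k(o) = -1 (k(o) = 2 + (-7 + 4) = 2 - 3 = -1)
t = 601/252 (t = (-1 + 602)/(252 + 0) = 601/252 ≈ 2.3849)
-1309*t + y(12, -38) = -1309*601/252 + (4 - 1*(-38)) = -112387/36 + (4 + 38) = -112387/36 + 42 = -110875/36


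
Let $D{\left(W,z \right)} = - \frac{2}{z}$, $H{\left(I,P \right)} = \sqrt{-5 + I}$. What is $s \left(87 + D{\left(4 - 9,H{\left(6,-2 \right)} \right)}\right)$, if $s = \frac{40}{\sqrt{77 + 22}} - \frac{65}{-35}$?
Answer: $\frac{1105}{7} + \frac{3400 \sqrt{11}}{33} \approx 499.57$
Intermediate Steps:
$s = \frac{13}{7} + \frac{40 \sqrt{11}}{33}$ ($s = \frac{40}{\sqrt{99}} - - \frac{13}{7} = \frac{40}{3 \sqrt{11}} + \frac{13}{7} = 40 \frac{\sqrt{11}}{33} + \frac{13}{7} = \frac{40 \sqrt{11}}{33} + \frac{13}{7} = \frac{13}{7} + \frac{40 \sqrt{11}}{33} \approx 5.8773$)
$s \left(87 + D{\left(4 - 9,H{\left(6,-2 \right)} \right)}\right) = \left(\frac{13}{7} + \frac{40 \sqrt{11}}{33}\right) \left(87 - \frac{2}{\sqrt{-5 + 6}}\right) = \left(\frac{13}{7} + \frac{40 \sqrt{11}}{33}\right) \left(87 - \frac{2}{\sqrt{1}}\right) = \left(\frac{13}{7} + \frac{40 \sqrt{11}}{33}\right) \left(87 - \frac{2}{1}\right) = \left(\frac{13}{7} + \frac{40 \sqrt{11}}{33}\right) \left(87 - 2\right) = \left(\frac{13}{7} + \frac{40 \sqrt{11}}{33}\right) 85 = \frac{1105}{7} + \frac{3400 \sqrt{11}}{33}$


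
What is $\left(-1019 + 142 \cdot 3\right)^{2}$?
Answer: $351649$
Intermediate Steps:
$\left(-1019 + 142 \cdot 3\right)^{2} = \left(-1019 + 426\right)^{2} = \left(-593\right)^{2} = 351649$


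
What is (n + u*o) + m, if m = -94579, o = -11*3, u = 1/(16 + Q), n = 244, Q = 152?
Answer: -5282771/56 ≈ -94335.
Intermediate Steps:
u = 1/168 (u = 1/(16 + 152) = 1/168 ≈ 0.0059524)
o = -33
(n + u*o) + m = (244 + (1/168)*(-33)) - 94579 = (244 - 11/56) - 94579 = 13653/56 - 94579 = -5282771/56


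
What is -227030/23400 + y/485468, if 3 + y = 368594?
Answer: -1269884633/141999390 ≈ -8.9429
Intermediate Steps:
y = 368591 (y = -3 + 368594 = 368591)
-227030/23400 + y/485468 = -227030/23400 + 368591/485468 = -227030*1/23400 + 368591*(1/485468) = -22703/2340 + 368591/485468 = -1269884633/141999390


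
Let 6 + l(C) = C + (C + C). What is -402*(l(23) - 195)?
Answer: 53064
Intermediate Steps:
l(C) = -6 + 3*C (l(C) = -6 + (C + (C + C)) = -6 + (C + 2*C) = -6 + 3*C)
-402*(l(23) - 195) = -402*((-6 + 3*23) - 195) = -402*((-6 + 69) - 195) = -402*(63 - 195) = -402*(-132) = 53064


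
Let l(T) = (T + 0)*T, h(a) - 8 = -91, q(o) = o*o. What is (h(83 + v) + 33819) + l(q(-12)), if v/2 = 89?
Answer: 54472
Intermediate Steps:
v = 178 (v = 2*89 = 178)
q(o) = o**2
h(a) = -83 (h(a) = 8 - 91 = -83)
l(T) = T**2 (l(T) = T*T = T**2)
(h(83 + v) + 33819) + l(q(-12)) = (-83 + 33819) + ((-12)**2)**2 = 33736 + 144**2 = 33736 + 20736 = 54472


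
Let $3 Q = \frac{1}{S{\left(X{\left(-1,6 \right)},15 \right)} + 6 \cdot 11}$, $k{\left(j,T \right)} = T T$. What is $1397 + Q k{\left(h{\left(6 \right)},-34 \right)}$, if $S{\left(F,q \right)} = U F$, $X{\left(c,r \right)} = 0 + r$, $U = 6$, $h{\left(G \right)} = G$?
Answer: $\frac{12607}{9} \approx 1400.8$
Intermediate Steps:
$X{\left(c,r \right)} = r$
$S{\left(F,q \right)} = 6 F$
$k{\left(j,T \right)} = T^{2}$
$Q = \frac{1}{306}$ ($Q = \frac{1}{3 \left(6 \cdot 6 + 6 \cdot 11\right)} = \frac{1}{3 \left(36 + 66\right)} = \frac{1}{3 \cdot 102} = \frac{1}{3} \cdot \frac{1}{102} = \frac{1}{306} \approx 0.003268$)
$1397 + Q k{\left(h{\left(6 \right)},-34 \right)} = 1397 + \frac{\left(-34\right)^{2}}{306} = 1397 + \frac{1}{306} \cdot 1156 = 1397 + \frac{34}{9} = \frac{12607}{9}$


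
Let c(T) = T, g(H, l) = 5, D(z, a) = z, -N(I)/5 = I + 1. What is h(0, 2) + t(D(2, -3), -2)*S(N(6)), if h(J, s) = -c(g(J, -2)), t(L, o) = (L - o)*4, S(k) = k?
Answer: -565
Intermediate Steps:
N(I) = -5 - 5*I (N(I) = -5*(I + 1) = -5*(1 + I) = -5 - 5*I)
t(L, o) = -4*o + 4*L
h(J, s) = -5 (h(J, s) = -1*5 = -5)
h(0, 2) + t(D(2, -3), -2)*S(N(6)) = -5 + (-4*(-2) + 4*2)*(-5 - 5*6) = -5 + (8 + 8)*(-5 - 30) = -5 + 16*(-35) = -5 - 560 = -565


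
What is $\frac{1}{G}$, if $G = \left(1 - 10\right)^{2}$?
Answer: $\frac{1}{81} \approx 0.012346$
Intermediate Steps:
$G = 81$ ($G = \left(1 - 10\right)^{2} = \left(-9\right)^{2} = 81$)
$\frac{1}{G} = \frac{1}{81}$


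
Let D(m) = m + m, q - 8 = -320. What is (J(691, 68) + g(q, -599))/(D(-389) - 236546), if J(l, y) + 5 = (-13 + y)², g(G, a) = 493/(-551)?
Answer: -19121/1503052 ≈ -0.012721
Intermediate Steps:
q = -312 (q = 8 - 320 = -312)
D(m) = 2*m
g(G, a) = -17/19 (g(G, a) = 493*(-1/551) = -17/19)
J(l, y) = -5 + (-13 + y)²
(J(691, 68) + g(q, -599))/(D(-389) - 236546) = ((-5 + (-13 + 68)²) - 17/19)/(2*(-389) - 236546) = ((-5 + 55²) - 17/19)/(-778 - 236546) = ((-5 + 3025) - 17/19)/(-237324) = (3020 - 17/19)*(-1/237324) = (57363/19)*(-1/237324) = -19121/1503052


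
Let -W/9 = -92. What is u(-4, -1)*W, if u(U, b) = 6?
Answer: 4968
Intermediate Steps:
W = 828 (W = -9*(-92) = 828)
u(-4, -1)*W = 6*828 = 4968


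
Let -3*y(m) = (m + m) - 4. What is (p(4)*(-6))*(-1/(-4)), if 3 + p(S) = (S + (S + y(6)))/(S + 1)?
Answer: 29/10 ≈ 2.9000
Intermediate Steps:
y(m) = 4/3 - 2*m/3 (y(m) = -((m + m) - 4)/3 = -(2*m - 4)/3 = -(-4 + 2*m)/3 = 4/3 - 2*m/3)
p(S) = -3 + (-8/3 + 2*S)/(1 + S) (p(S) = -3 + (S + (S + (4/3 - ⅔*6)))/(S + 1) = -3 + (S + (S + (4/3 - 4)))/(1 + S) = -3 + (S + (S - 8/3))/(1 + S) = -3 + (S + (-8/3 + S))/(1 + S) = -3 + (-8/3 + 2*S)/(1 + S))
(p(4)*(-6))*(-1/(-4)) = (((-17/3 - 1*4)/(1 + 4))*(-6))*(-1/(-4)) = (((-17/3 - 4)/5)*(-6))*(-1*(-¼)) = (((⅕)*(-29/3))*(-6))*(¼) = -29/15*(-6)*(¼) = (58/5)*(¼) = 29/10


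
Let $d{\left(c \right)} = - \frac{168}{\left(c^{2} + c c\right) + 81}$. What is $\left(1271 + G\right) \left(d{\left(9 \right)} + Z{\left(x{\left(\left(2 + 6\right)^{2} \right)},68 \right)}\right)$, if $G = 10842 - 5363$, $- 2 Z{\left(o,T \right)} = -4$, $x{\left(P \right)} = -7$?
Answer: $\frac{26500}{3} \approx 8833.3$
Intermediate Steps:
$Z{\left(o,T \right)} = 2$ ($Z{\left(o,T \right)} = \left(- \frac{1}{2}\right) \left(-4\right) = 2$)
$G = 5479$ ($G = 10842 - 5363 = 5479$)
$d{\left(c \right)} = - \frac{168}{81 + 2 c^{2}}$ ($d{\left(c \right)} = - \frac{168}{\left(c^{2} + c^{2}\right) + 81} = - \frac{168}{2 c^{2} + 81} = - \frac{168}{81 + 2 c^{2}}$)
$\left(1271 + G\right) \left(d{\left(9 \right)} + Z{\left(x{\left(\left(2 + 6\right)^{2} \right)},68 \right)}\right) = \left(1271 + 5479\right) \left(- \frac{168}{81 + 2 \cdot 9^{2}} + 2\right) = 6750 \left(- \frac{168}{81 + 2 \cdot 81} + 2\right) = 6750 \left(- \frac{168}{81 + 162} + 2\right) = 6750 \left(- \frac{168}{243} + 2\right) = 6750 \left(\left(-168\right) \frac{1}{243} + 2\right) = 6750 \left(- \frac{56}{81} + 2\right) = 6750 \cdot \frac{106}{81} = \frac{26500}{3}$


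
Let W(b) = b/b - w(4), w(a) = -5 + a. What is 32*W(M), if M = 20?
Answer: 64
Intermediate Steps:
W(b) = 2 (W(b) = b/b - (-5 + 4) = 1 - 1*(-1) = 1 + 1 = 2)
32*W(M) = 32*2 = 64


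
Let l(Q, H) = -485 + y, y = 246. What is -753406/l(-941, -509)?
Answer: 753406/239 ≈ 3152.3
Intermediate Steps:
l(Q, H) = -239 (l(Q, H) = -485 + 246 = -239)
-753406/l(-941, -509) = -753406/(-239) = -753406*(-1/239) = 753406/239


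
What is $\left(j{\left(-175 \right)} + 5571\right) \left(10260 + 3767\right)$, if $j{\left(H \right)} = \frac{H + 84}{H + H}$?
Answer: $\frac{3907403201}{50} \approx 7.8148 \cdot 10^{7}$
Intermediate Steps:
$j{\left(H \right)} = \frac{84 + H}{2 H}$
$\left(j{\left(-175 \right)} + 5571\right) \left(10260 + 3767\right) = \left(\frac{84 - 175}{2 \left(-175\right)} + 5571\right) \left(10260 + 3767\right) = \left(\frac{1}{2} \left(- \frac{1}{175}\right) \left(-91\right) + 5571\right) 14027 = \left(\frac{13}{50} + 5571\right) 14027 = \frac{278563}{50} \cdot 14027 = \frac{3907403201}{50}$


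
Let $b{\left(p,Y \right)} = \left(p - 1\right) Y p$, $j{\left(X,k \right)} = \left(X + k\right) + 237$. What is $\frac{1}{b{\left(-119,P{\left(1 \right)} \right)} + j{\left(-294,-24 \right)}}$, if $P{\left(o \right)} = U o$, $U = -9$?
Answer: $- \frac{1}{128601} \approx -7.776 \cdot 10^{-6}$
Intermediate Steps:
$P{\left(o \right)} = - 9 o$
$j{\left(X,k \right)} = 237 + X + k$
$b{\left(p,Y \right)} = Y p \left(-1 + p\right)$ ($b{\left(p,Y \right)} = \left(-1 + p\right) Y p = Y \left(-1 + p\right) p = Y p \left(-1 + p\right)$)
$\frac{1}{b{\left(-119,P{\left(1 \right)} \right)} + j{\left(-294,-24 \right)}} = \frac{1}{\left(-9\right) 1 \left(-119\right) \left(-1 - 119\right) - 81} = \frac{1}{\left(-9\right) \left(-119\right) \left(-120\right) - 81} = \frac{1}{-128520 - 81} = \frac{1}{-128601} = - \frac{1}{128601}$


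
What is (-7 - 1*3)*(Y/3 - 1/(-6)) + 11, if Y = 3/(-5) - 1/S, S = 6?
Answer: 107/9 ≈ 11.889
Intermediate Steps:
Y = -23/30 (Y = 3/(-5) - 1/6 = 3*(-⅕) - 1*⅙ = -⅗ - ⅙ = -23/30 ≈ -0.76667)
(-7 - 1*3)*(Y/3 - 1/(-6)) + 11 = (-7 - 1*3)*(-23/30/3 - 1/(-6)) + 11 = (-7 - 3)*(-23/30*⅓ - 1*(-⅙)) + 11 = -10*(-23/90 + ⅙) + 11 = -10*(-4/45) + 11 = 8/9 + 11 = 107/9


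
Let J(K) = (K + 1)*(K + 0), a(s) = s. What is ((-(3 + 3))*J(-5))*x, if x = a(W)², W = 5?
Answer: -3000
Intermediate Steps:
J(K) = K*(1 + K) (J(K) = (1 + K)*K = K*(1 + K))
x = 25 (x = 5² = 25)
((-(3 + 3))*J(-5))*x = ((-(3 + 3))*(-5*(1 - 5)))*25 = ((-1*6)*(-5*(-4)))*25 = -6*20*25 = -120*25 = -3000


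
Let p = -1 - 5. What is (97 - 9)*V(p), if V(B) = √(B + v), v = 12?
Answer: 88*√6 ≈ 215.56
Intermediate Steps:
p = -6
V(B) = √(12 + B) (V(B) = √(B + 12) = √(12 + B))
(97 - 9)*V(p) = (97 - 9)*√(12 - 6) = 88*√6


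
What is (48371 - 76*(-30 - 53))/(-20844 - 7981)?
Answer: -54679/28825 ≈ -1.8969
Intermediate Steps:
(48371 - 76*(-30 - 53))/(-20844 - 7981) = (48371 - 76*(-83))/(-28825) = (48371 + 6308)*(-1/28825) = 54679*(-1/28825) = -54679/28825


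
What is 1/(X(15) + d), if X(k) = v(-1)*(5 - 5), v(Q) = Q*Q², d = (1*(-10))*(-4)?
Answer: 1/40 ≈ 0.025000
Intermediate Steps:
d = 40 (d = -10*(-4) = 40)
v(Q) = Q³
X(k) = 0 (X(k) = (-1)³*(5 - 5) = -1*0 = 0)
1/(X(15) + d) = 1/(0 + 40) = 1/40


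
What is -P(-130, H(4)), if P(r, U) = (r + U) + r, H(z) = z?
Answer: 256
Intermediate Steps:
P(r, U) = U + 2*r (P(r, U) = (U + r) + r = U + 2*r)
-P(-130, H(4)) = -(4 + 2*(-130)) = -(4 - 260) = -1*(-256) = 256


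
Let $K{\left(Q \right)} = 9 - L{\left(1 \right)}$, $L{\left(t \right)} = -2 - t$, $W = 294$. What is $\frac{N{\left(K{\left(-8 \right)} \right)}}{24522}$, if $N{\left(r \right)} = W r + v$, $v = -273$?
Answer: $\frac{1085}{8174} \approx 0.13274$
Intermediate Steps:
$K{\left(Q \right)} = 12$ ($K{\left(Q \right)} = 9 - \left(-2 - 1\right) = 9 - -3 = 9 + 3 = 12$)
$N{\left(r \right)} = -273 + 294 r$ ($N{\left(r \right)} = 294 r - 273 = -273 + 294 r$)
$\frac{N{\left(K{\left(-8 \right)} \right)}}{24522} = \frac{-273 + 294 \cdot 12}{24522} = \left(-273 + 3528\right) \frac{1}{24522} = 3255 \cdot \frac{1}{24522} = \frac{1085}{8174}$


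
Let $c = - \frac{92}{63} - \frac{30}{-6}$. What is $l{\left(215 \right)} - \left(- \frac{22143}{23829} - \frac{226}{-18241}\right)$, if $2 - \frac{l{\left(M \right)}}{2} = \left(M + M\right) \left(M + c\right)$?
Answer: $- \frac{1715501699416675}{9127960569} \approx -1.8794 \cdot 10^{5}$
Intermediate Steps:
$c = \frac{223}{63}$ ($c = \left(-92\right) \frac{1}{63} - -5 = - \frac{92}{63} + 5 = \frac{223}{63} \approx 3.5397$)
$l{\left(M \right)} = 4 - 4 M \left(\frac{223}{63} + M\right)$ ($l{\left(M \right)} = 4 - 2 \left(M + M\right) \left(M + \frac{223}{63}\right) = 4 - 2 \cdot 2 M \left(\frac{223}{63} + M\right) = 4 - 4 M \left(\frac{223}{63} + M\right)$)
$l{\left(215 \right)} - \left(- \frac{22143}{23829} - \frac{226}{-18241}\right) = \left(4 - 4 \cdot 215^{2} - \frac{191780}{63}\right) - \left(- \frac{22143}{23829} - \frac{226}{-18241}\right) = \left(4 - 184900 - \frac{191780}{63}\right) - \left(\left(-22143\right) \frac{1}{23829} - - \frac{226}{18241}\right) = \left(4 - 184900 - \frac{191780}{63}\right) - \left(- \frac{7381}{7943} + \frac{226}{18241}\right) = - \frac{11840228}{63} - - \frac{132841703}{144888263} = - \frac{11840228}{63} + \frac{132841703}{144888263} = - \frac{1715501699416675}{9127960569}$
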